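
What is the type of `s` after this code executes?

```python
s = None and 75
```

'and' returns first falsy value (None)

NoneType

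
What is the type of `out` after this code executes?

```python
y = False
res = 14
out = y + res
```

bool + int returns int (False is 0, so 0 + 14 = 14)

int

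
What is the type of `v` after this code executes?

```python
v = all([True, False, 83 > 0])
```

all() returns bool

bool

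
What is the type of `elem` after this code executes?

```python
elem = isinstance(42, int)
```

isinstance() returns bool

bool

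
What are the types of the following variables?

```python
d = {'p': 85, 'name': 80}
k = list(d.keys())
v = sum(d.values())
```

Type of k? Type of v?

list(...) returns list; sum of int values returns int

list, int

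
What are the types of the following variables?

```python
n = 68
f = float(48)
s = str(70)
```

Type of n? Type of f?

n is int; f is float

int, float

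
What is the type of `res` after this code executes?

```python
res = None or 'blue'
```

'or' with None returns the other value ('blue', str)

str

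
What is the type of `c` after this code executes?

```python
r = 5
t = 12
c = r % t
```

int % int returns int (5 % 12 = 5)

int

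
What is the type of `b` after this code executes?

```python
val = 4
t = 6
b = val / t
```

int / int always returns float in Python 3 (4 / 6 = 0.666667)

float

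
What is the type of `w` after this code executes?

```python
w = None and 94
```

'and' returns first falsy value (None)

NoneType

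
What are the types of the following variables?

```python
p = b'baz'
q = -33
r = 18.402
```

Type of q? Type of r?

q is int; r is float

int, float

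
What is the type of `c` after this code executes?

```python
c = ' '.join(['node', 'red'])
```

str.join() returns str

str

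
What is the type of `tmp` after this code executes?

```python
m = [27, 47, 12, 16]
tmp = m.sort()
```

list.sort() returns None (sorts in place)

NoneType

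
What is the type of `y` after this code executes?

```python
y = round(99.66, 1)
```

round() with ndigits arg returns float

float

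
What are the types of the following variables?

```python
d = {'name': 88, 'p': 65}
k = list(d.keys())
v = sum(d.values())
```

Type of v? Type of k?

sum of int values returns int; list(...) returns list

int, list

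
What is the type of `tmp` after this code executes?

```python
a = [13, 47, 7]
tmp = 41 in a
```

'in' operator returns bool

bool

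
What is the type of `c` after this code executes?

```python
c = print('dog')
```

print() returns None

NoneType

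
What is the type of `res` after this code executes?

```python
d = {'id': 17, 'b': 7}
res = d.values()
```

.values() returns a dict_values view object

dict_values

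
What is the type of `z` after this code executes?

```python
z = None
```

None has type NoneType

NoneType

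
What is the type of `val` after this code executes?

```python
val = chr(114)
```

chr() returns str (single character)

str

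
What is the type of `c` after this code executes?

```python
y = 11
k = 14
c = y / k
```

int / int always returns float in Python 3 (11 / 14 = 0.785714)

float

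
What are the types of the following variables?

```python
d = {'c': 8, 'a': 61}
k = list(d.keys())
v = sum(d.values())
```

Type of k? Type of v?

list(...) returns list; sum of int values returns int

list, int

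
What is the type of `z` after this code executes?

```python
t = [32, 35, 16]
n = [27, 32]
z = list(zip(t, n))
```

list(zip(...)) returns a list of tuples

list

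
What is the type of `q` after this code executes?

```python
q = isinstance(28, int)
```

isinstance() returns bool

bool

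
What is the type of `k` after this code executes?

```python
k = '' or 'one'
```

'or' returns first truthy value ('one', which is str)

str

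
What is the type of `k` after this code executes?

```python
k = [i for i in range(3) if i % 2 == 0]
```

A list comprehension [...] produces a list

list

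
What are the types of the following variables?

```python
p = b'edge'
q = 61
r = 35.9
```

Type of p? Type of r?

p is bytes; r is float

bytes, float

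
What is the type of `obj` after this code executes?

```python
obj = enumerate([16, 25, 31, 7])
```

enumerate() returns an enumerate iterator object

enumerate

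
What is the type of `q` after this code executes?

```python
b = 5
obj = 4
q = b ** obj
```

int ** positive int returns int (5 ** 4 = 625)

int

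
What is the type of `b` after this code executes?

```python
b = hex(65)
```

hex() returns str representation

str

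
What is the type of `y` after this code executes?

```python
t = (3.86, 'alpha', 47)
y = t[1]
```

Index 1 of tuple is 'alpha' which is str

str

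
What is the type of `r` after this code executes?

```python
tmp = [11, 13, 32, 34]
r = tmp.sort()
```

list.sort() returns None (sorts in place)

NoneType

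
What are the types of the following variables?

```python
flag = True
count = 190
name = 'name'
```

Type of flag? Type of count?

flag is bool; count is int

bool, int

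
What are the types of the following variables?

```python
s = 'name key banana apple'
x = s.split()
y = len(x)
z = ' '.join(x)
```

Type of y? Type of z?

len() returns int; str.join() returns str

int, str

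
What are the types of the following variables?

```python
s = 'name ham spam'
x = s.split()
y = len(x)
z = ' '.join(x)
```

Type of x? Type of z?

str.split() returns list; str.join() returns str

list, str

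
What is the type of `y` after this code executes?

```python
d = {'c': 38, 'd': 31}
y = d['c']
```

Accessing dict[str, int] with key 'c' returns int value 38

int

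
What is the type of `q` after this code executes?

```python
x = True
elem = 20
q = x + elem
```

bool + int returns int (True is 1, so 1 + 20 = 21)

int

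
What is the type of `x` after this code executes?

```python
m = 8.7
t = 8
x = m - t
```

float - int returns float (8.7 - 8 = 0.7)

float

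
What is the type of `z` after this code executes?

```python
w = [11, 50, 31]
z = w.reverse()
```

list.reverse() returns None

NoneType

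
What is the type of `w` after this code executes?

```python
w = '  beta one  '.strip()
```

str.strip() returns str

str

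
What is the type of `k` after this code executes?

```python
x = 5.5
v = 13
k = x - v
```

float - int returns float (5.5 - 13 = -7.5)

float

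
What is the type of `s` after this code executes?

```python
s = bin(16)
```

bin() returns str representation

str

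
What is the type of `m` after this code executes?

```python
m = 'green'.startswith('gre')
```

str.startswith() returns bool

bool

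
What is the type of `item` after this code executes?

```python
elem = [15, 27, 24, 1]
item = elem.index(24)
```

list.index() returns int

int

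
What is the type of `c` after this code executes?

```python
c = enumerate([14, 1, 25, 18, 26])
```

enumerate() returns an enumerate iterator object

enumerate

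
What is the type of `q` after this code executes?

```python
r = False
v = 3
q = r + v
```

bool + int returns int (False is 0, so 0 + 3 = 3)

int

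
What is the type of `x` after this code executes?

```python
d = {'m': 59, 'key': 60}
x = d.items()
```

dict.items() returns a dict_items view

dict_items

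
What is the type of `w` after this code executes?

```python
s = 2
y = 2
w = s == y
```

Equality comparison returns bool

bool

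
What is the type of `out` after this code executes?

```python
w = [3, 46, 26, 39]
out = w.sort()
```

list.sort() returns None (sorts in place)

NoneType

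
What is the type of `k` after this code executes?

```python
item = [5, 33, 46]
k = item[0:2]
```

Slicing a list always returns a list

list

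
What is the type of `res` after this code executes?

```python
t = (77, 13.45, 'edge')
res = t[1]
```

Index 1 of tuple is 13.45 which is float

float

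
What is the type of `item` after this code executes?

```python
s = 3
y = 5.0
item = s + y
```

int + float returns float (3 + 5.0 = 8.0)

float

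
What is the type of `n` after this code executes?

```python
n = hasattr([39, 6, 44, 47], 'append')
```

hasattr() returns bool

bool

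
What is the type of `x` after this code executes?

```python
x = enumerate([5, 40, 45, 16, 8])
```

enumerate() returns an enumerate iterator object

enumerate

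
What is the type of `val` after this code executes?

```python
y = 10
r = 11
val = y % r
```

int % int returns int (10 % 11 = 10)

int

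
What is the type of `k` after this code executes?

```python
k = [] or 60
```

'or' returns first truthy value (60, which is int)

int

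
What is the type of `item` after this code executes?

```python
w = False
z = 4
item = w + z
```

bool + int returns int (False is 0, so 0 + 4 = 4)

int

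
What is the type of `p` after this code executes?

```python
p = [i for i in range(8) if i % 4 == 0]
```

A list comprehension [...] produces a list

list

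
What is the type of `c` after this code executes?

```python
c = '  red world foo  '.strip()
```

str.strip() returns str

str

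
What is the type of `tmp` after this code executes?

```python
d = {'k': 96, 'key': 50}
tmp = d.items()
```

dict.items() returns a dict_items view

dict_items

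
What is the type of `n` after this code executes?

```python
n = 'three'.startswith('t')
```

str.startswith() returns bool

bool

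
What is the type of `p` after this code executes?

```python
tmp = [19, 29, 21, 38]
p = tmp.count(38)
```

list.count() returns int

int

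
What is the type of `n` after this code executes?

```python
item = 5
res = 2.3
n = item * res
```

int * float returns float (5 * 2.3 = 11.5)

float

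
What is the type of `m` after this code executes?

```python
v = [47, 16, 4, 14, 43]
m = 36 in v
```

'in' operator returns bool

bool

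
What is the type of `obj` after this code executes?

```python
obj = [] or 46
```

'or' returns first truthy value (46, which is int)

int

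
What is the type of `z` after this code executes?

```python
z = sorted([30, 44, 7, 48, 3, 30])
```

sorted() always returns list

list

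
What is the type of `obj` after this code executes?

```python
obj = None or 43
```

'or' with None returns the other value (43, int)

int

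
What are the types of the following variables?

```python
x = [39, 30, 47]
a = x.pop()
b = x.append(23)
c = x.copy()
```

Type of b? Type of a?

list.append() returns None; list.pop() returns the element (int)

NoneType, int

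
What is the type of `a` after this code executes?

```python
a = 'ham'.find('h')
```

str.find() returns int (index, or -1)

int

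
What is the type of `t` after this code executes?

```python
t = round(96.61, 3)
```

round() with ndigits arg returns float

float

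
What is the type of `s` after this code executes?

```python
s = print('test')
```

print() returns None

NoneType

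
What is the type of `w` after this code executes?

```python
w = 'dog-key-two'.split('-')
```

str.split() returns list

list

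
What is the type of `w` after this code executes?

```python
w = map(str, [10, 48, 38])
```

map() returns a map iterator object

map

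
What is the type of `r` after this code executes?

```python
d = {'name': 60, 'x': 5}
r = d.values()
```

.values() returns a dict_values view object

dict_values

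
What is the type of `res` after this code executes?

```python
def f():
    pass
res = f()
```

A function with no return statement returns None

NoneType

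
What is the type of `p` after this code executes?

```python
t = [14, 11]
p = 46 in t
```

'in' operator returns bool

bool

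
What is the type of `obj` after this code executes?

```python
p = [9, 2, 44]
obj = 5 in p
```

'in' operator returns bool

bool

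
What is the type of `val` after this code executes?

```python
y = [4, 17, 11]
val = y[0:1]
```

Slicing a list always returns a list

list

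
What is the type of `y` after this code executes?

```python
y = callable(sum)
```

callable() returns bool

bool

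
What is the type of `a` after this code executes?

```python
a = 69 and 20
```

'and' returns the last value when all truthy (20, which is int)

int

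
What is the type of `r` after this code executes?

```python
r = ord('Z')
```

ord() returns int (Unicode code point)

int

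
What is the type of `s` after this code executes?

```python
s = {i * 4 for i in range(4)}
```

A set comprehension {expr for x in iterable} produces a set

set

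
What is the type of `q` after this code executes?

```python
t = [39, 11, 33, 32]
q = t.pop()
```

list.pop() returns the popped element (int here)

int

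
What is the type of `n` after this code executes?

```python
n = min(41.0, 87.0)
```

min() of floats returns float

float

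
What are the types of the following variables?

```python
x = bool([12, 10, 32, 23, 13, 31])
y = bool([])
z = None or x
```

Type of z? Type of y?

None or <bool> returns the bool; bool() returns bool

bool, bool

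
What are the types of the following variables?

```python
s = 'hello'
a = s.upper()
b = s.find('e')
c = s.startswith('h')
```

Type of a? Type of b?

str.upper() returns str; str.find() returns int

str, int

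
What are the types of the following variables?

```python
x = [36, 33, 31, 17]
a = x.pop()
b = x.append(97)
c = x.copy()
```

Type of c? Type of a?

list.copy() returns list; list.pop() returns the element (int)

list, int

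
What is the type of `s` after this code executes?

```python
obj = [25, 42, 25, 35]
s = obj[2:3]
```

Slicing a list always returns a list

list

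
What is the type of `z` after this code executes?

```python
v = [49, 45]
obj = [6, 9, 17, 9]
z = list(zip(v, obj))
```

list(zip(...)) returns a list of tuples

list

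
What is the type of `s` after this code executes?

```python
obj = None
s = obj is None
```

'is' comparison returns bool

bool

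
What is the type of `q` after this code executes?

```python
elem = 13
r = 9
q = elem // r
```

int // int returns int (13 // 9 = 1)

int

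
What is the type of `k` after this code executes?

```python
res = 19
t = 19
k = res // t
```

int // int returns int (19 // 19 = 1)

int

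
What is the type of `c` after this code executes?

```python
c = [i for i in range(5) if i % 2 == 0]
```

A list comprehension [...] produces a list

list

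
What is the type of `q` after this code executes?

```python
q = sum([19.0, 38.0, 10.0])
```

sum() of floats returns float

float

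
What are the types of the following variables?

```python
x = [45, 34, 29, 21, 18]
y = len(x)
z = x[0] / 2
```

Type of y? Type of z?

len() returns int; int / int returns float

int, float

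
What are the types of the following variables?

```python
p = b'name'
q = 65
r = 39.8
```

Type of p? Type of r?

p is bytes; r is float

bytes, float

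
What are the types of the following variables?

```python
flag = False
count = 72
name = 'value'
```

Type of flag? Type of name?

flag is bool; name is str

bool, str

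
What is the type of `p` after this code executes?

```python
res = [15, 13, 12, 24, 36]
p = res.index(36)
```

list.index() returns int

int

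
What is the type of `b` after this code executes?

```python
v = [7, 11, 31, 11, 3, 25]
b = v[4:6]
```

Slicing a list always returns a list

list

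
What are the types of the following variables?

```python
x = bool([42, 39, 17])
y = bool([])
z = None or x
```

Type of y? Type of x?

bool() returns bool; bool() returns bool

bool, bool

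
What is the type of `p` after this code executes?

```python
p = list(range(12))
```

list(range(...)) returns list

list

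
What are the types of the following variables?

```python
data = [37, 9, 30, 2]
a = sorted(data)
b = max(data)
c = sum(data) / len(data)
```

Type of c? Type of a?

int / int returns float; sorted() returns list

float, list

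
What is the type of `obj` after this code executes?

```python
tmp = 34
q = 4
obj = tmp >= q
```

Comparison operators return bool

bool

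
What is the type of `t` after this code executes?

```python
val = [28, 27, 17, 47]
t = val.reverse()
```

list.reverse() returns None

NoneType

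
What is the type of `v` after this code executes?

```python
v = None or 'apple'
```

'or' with None returns the other value ('apple', str)

str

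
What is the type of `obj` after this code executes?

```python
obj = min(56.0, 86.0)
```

min() of floats returns float

float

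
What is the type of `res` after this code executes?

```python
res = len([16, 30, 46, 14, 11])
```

len() always returns int

int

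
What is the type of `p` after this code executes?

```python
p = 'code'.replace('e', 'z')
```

str.replace() returns str

str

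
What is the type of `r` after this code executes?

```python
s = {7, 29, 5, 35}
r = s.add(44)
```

set.add() returns None (mutates in place)

NoneType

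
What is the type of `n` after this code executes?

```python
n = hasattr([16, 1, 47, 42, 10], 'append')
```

hasattr() returns bool

bool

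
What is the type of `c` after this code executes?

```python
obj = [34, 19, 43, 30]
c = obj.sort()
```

list.sort() returns None (sorts in place)

NoneType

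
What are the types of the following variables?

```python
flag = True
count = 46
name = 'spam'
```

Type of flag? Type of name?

flag is bool; name is str

bool, str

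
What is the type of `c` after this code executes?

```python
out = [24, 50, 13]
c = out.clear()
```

list.clear() returns None

NoneType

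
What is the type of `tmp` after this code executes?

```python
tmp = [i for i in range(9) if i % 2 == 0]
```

A list comprehension [...] produces a list

list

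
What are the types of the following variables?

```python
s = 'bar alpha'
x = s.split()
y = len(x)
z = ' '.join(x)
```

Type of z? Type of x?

str.join() returns str; str.split() returns list

str, list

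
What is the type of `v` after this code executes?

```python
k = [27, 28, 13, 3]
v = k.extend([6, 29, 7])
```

list.extend() returns None

NoneType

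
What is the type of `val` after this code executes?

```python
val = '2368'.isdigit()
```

str.isdigit() returns bool

bool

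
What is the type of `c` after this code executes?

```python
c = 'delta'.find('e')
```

str.find() returns int (index, or -1)

int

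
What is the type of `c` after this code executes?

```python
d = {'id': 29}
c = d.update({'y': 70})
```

dict.update() returns None

NoneType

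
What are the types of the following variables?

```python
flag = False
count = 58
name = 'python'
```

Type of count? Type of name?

count is int; name is str

int, str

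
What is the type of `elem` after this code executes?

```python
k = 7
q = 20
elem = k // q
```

int // int returns int (7 // 20 = 0)

int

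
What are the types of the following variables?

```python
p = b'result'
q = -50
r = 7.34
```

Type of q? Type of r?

q is int; r is float

int, float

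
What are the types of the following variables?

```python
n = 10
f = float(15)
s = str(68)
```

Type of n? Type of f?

n is int; f is float

int, float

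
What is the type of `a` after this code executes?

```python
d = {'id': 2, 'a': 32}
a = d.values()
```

.values() returns a dict_values view object

dict_values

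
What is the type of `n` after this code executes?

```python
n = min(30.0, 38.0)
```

min() of floats returns float

float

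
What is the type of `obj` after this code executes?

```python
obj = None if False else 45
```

Ternary: condition is False, else branch (45) taken → int

int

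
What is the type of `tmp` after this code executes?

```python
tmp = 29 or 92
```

'or' returns the first truthy value (29, which is int)

int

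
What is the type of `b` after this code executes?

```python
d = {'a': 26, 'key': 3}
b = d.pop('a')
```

dict.pop() returns the value (int)

int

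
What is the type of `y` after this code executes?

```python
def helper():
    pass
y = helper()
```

A function with no return statement returns None

NoneType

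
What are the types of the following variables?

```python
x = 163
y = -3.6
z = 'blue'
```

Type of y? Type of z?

y is float; z is str

float, str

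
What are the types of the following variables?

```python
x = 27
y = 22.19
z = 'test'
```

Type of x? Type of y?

x is int; y is float

int, float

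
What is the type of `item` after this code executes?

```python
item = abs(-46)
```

abs() of int returns int

int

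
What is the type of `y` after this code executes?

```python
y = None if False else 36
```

Ternary: condition is False, else branch (36) taken → int

int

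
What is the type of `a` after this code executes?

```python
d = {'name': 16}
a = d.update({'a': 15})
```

dict.update() returns None

NoneType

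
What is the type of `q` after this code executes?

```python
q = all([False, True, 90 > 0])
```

all() returns bool

bool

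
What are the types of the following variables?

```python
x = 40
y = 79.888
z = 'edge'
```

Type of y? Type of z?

y is float; z is str

float, str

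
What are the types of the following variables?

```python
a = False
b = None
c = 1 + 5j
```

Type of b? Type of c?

b is NoneType; c is complex

NoneType, complex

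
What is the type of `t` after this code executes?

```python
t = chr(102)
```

chr() returns str (single character)

str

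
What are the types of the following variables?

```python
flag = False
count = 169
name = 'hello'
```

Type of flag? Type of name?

flag is bool; name is str

bool, str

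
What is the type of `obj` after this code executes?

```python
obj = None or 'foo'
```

'or' with None returns the other value ('foo', str)

str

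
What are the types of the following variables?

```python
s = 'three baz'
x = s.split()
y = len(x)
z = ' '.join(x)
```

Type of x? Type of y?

str.split() returns list; len() returns int

list, int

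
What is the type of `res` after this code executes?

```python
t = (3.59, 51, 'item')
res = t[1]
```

Index 1 of tuple is 51 which is int

int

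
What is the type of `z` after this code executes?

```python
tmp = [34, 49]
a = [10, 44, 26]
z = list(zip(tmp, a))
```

list(zip(...)) returns a list of tuples

list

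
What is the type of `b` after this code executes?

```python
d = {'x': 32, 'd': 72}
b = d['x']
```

Accessing dict[str, int] with key 'x' returns int value 32

int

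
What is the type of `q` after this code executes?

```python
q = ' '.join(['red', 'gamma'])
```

str.join() returns str

str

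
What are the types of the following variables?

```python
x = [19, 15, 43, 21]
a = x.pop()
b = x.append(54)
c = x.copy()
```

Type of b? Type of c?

list.append() returns None; list.copy() returns list

NoneType, list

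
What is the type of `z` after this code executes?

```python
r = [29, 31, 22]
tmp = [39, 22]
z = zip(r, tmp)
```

zip() returns a zip iterator object

zip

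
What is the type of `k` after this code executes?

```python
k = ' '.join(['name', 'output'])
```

str.join() returns str

str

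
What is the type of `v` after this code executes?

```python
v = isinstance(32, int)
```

isinstance() returns bool

bool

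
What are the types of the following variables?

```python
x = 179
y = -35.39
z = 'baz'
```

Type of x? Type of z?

x is int; z is str

int, str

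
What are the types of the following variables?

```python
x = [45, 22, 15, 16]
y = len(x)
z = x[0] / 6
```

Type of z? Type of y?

int / int returns float; len() returns int

float, int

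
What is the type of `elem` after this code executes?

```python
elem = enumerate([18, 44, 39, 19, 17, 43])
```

enumerate() returns an enumerate iterator object

enumerate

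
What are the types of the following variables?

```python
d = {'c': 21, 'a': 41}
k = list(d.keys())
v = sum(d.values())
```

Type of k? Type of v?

list(...) returns list; sum of int values returns int

list, int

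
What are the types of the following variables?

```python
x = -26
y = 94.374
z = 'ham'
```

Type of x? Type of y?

x is int; y is float

int, float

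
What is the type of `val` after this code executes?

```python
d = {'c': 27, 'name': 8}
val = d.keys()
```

.keys() returns a dict_keys view object

dict_keys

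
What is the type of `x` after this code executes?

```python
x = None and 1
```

'and' returns first falsy value (None)

NoneType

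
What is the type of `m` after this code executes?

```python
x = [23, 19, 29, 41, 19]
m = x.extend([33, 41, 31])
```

list.extend() returns None

NoneType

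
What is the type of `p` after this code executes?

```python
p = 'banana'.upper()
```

str.upper() returns str

str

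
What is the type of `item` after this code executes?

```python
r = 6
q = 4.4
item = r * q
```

int * float returns float (6 * 4.4 = 26.4)

float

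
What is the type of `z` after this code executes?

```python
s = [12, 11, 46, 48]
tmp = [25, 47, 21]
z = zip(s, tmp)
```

zip() returns a zip iterator object

zip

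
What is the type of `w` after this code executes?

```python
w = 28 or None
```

'or' returns first truthy value (28, int)

int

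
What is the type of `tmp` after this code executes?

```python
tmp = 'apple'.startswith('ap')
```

str.startswith() returns bool

bool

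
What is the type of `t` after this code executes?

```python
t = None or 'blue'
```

'or' with None returns the other value ('blue', str)

str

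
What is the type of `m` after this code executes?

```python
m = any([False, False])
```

any() returns bool

bool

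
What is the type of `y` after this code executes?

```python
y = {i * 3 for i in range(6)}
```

A set comprehension {expr for x in iterable} produces a set

set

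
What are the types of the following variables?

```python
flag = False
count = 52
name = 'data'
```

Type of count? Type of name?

count is int; name is str

int, str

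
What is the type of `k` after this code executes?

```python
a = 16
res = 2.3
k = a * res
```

int * float returns float (16 * 2.3 = 36.8)

float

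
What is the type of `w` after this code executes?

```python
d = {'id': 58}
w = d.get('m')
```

dict.get() returns None when key 'm' is not found and no default given

NoneType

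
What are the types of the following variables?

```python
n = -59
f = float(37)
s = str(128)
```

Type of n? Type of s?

n is int; s is str

int, str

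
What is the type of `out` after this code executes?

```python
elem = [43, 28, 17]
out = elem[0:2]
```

Slicing a list always returns a list

list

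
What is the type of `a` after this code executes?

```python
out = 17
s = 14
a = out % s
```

int % int returns int (17 % 14 = 3)

int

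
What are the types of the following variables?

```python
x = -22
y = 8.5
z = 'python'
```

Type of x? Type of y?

x is int; y is float

int, float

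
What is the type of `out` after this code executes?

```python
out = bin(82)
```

bin() returns str representation

str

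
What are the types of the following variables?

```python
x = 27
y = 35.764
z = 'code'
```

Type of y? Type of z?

y is float; z is str

float, str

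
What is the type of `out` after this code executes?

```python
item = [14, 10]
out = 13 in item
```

'in' operator returns bool

bool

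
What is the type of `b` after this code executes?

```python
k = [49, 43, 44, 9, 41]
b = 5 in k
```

'in' operator returns bool

bool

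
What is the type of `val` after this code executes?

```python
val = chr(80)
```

chr() returns str (single character)

str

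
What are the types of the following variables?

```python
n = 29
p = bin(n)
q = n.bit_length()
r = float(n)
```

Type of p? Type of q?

bin() returns str; int.bit_length() returns int

str, int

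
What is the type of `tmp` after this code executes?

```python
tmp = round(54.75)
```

round() with no ndigits arg returns int

int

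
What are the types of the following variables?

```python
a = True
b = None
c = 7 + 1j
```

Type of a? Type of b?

a is bool; b is NoneType

bool, NoneType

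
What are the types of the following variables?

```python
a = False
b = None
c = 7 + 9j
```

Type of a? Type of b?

a is bool; b is NoneType

bool, NoneType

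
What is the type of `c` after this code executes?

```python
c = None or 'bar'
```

'or' with None returns the other value ('bar', str)

str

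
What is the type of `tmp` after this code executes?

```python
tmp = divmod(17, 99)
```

divmod() returns a tuple (quotient, remainder)

tuple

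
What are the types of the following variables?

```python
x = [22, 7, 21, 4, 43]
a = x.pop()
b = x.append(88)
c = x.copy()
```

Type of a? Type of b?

list.pop() returns the element (int); list.append() returns None

int, NoneType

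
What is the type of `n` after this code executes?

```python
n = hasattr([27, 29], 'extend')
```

hasattr() returns bool

bool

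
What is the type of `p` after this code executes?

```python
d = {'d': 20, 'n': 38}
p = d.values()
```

.values() returns a dict_values view object

dict_values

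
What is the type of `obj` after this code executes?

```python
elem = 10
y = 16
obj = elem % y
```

int % int returns int (10 % 16 = 10)

int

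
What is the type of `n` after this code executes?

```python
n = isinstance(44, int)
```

isinstance() returns bool

bool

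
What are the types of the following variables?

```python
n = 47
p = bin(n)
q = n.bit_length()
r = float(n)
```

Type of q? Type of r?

int.bit_length() returns int; float() returns float

int, float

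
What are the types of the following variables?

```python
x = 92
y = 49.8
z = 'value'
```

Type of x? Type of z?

x is int; z is str

int, str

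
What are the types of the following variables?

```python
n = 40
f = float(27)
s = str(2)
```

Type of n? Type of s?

n is int; s is str

int, str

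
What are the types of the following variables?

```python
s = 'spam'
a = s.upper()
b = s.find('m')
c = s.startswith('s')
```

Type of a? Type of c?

str.upper() returns str; str.startswith() returns bool

str, bool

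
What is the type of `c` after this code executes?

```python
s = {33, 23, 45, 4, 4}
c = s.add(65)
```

set.add() returns None (mutates in place)

NoneType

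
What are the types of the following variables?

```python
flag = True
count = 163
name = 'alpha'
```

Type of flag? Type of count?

flag is bool; count is int

bool, int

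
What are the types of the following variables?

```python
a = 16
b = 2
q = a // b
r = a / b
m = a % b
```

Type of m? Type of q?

int % int returns int; int // int returns int

int, int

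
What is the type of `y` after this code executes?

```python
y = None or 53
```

'or' with None returns the other value (53, int)

int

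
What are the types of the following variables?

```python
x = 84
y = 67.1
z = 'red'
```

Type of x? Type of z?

x is int; z is str

int, str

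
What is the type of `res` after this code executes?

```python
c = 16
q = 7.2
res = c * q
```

int * float returns float (16 * 7.2 = 115.2)

float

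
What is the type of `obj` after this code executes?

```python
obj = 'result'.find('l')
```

str.find() returns int (index, or -1)

int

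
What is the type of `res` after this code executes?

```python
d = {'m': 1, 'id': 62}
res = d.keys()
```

.keys() returns a dict_keys view object

dict_keys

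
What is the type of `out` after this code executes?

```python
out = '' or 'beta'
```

'or' returns first truthy value ('beta', which is str)

str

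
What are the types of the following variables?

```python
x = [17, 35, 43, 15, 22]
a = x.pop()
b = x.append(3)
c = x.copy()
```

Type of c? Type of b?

list.copy() returns list; list.append() returns None

list, NoneType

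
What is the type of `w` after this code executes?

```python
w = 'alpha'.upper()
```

str.upper() returns str

str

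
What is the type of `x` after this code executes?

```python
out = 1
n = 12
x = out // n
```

int // int returns int (1 // 12 = 0)

int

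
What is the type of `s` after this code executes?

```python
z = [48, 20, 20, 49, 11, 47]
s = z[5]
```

Indexing a list of ints returns int (z[5] = 47)

int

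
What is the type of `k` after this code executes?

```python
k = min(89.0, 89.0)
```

min() of floats returns float

float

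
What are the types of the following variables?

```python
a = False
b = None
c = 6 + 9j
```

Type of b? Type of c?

b is NoneType; c is complex

NoneType, complex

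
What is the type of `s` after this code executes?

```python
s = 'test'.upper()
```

str.upper() returns str

str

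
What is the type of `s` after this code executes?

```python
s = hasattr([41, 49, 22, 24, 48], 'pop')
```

hasattr() returns bool

bool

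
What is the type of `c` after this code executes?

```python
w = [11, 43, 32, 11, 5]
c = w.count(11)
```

list.count() returns int

int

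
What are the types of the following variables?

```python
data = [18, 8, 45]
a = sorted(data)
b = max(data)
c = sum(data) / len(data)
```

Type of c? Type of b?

int / int returns float; max of ints returns int

float, int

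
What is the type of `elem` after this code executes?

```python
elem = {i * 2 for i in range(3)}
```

A set comprehension {expr for x in iterable} produces a set

set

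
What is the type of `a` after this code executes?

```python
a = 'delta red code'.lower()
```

str.lower() returns str

str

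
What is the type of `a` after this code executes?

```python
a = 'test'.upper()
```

str.upper() returns str

str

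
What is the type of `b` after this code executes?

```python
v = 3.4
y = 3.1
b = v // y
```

float // float returns float (floor division preserves float type)

float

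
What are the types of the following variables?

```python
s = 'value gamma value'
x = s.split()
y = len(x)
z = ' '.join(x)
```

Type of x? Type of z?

str.split() returns list; str.join() returns str

list, str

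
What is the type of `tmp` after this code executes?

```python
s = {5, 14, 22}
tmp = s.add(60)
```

set.add() returns None (mutates in place)

NoneType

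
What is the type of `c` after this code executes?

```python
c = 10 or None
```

'or' returns first truthy value (10, int)

int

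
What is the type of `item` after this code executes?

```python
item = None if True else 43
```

Ternary: condition is True, if branch (None) taken → NoneType

NoneType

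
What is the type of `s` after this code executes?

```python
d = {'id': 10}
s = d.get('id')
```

dict.get() returns the value (int) when key is found

int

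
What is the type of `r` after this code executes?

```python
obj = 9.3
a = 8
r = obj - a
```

float - int returns float (9.3 - 8 = 1.3)

float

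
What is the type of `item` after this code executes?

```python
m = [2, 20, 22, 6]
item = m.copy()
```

list.copy() returns list

list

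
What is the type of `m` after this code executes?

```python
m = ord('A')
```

ord() returns int (Unicode code point)

int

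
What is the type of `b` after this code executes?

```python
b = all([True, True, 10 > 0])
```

all() returns bool

bool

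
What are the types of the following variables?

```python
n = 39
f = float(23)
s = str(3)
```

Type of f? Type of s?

f is float; s is str

float, str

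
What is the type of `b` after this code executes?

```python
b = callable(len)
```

callable() returns bool

bool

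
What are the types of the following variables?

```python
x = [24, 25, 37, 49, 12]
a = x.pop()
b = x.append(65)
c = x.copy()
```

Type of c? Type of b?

list.copy() returns list; list.append() returns None

list, NoneType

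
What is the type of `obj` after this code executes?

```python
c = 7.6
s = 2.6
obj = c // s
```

float // float returns float (floor division preserves float type)

float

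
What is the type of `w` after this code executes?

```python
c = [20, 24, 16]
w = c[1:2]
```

Slicing a list always returns a list

list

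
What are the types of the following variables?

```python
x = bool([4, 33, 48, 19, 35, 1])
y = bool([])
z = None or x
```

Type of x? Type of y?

bool() returns bool; bool() returns bool

bool, bool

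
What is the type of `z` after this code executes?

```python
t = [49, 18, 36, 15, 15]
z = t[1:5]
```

Slicing a list always returns a list

list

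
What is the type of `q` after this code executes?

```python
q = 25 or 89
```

'or' returns the first truthy value (25, which is int)

int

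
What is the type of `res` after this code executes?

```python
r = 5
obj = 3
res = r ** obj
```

int ** positive int returns int (5 ** 3 = 125)

int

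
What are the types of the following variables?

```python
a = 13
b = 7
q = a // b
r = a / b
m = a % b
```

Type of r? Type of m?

int / int returns float; int % int returns int

float, int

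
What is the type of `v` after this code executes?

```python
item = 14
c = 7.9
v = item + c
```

int + float returns float (14 + 7.9 = 21.9)

float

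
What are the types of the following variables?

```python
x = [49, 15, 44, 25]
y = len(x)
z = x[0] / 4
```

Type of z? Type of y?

int / int returns float; len() returns int

float, int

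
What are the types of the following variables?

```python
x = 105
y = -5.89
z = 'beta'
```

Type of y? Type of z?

y is float; z is str

float, str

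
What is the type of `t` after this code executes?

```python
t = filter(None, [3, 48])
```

filter() returns a filter iterator object

filter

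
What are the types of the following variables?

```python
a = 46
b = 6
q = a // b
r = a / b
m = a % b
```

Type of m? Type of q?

int % int returns int; int // int returns int

int, int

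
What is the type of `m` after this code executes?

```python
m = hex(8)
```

hex() returns str representation

str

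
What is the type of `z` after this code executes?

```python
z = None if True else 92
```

Ternary: condition is True, if branch (None) taken → NoneType

NoneType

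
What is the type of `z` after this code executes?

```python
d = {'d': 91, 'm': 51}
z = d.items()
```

dict.items() returns a dict_items view

dict_items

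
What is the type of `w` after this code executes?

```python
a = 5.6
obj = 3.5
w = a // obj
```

float // float returns float (floor division preserves float type)

float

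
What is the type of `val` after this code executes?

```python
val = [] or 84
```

'or' returns first truthy value (84, which is int)

int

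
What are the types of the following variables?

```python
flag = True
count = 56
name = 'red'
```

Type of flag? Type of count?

flag is bool; count is int

bool, int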